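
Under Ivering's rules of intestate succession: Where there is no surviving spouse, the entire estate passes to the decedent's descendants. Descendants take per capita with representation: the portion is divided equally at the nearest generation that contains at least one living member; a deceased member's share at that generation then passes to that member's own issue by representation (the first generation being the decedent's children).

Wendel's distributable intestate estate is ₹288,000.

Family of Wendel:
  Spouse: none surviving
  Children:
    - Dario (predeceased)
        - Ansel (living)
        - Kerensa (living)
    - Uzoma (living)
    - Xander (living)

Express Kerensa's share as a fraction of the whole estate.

Kerensa receives 1/6 of the estate.

The entire ₹288,000 passes to the descendants.
That amount (₹288,000) is divided into 3 shares of ₹96,000: Uzoma and Xander each take ₹96,000; Dario's ₹96,000 share passes to Dario's issue.
Dario's share (₹96,000) is divided into 2 shares of ₹48,000: Ansel and Kerensa each take ₹48,000.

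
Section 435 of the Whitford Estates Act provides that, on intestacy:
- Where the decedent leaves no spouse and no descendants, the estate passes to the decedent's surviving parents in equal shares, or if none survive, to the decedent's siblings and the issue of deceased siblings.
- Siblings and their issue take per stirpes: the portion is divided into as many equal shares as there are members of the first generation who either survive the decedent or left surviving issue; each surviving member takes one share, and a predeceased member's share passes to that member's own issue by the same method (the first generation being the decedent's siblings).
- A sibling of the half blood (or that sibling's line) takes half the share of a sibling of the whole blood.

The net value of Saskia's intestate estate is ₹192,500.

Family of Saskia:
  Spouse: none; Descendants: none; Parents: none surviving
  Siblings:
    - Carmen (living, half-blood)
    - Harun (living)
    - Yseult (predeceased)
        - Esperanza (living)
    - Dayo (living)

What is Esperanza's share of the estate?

The entire ₹192,500 passes to the siblings and their issue.
Counting each half-blood sibling's line as half a unit, there are 7/2 units in ₹192,500, so one unit is ₹55,000. Whole-blood lines (Harun, Yseult, and Dayo) take ₹55,000 each; half-blood lines (Carmen) take ₹27,500 each.
Yseult's share (₹55,000) passes entirely to Esperanza.

Esperanza receives ₹55,000.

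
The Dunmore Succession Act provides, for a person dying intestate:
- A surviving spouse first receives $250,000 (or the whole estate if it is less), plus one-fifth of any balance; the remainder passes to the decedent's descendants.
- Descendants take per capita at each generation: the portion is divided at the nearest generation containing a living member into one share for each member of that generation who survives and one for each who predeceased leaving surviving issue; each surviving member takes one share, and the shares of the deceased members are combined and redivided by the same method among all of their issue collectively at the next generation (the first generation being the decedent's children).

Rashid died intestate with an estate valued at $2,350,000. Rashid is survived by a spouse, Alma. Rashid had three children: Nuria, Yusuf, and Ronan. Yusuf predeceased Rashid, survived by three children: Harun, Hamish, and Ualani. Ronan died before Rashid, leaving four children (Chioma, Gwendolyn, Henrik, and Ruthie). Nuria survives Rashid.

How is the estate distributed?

Alma: $670,000; Nuria: $560,000; Harun: $160,000; Hamish: $160,000; Ualani: $160,000; Chioma: $160,000; Gwendolyn: $160,000; Henrik: $160,000; Ruthie: $160,000

Alma first takes $250,000, leaving a balance of $2,100,000. Alma then takes one-fifth of the balance ($420,000), for a total of $670,000. The remaining $1,680,000 passes to the descendants.
The descendants' portion ($1,680,000) is divided at the children's generation into 3 shares of $560,000. Nuria takes $560,000. The 2 shares of the deceased (Yusuf and Ronan) are combined into a pool of $1,120,000.
That pool ($1,120,000) is divided at the grandchildren's generation equally among Harun, Hamish, Ualani, Chioma, Gwendolyn, Henrik, and Ruthie: $160,000 each.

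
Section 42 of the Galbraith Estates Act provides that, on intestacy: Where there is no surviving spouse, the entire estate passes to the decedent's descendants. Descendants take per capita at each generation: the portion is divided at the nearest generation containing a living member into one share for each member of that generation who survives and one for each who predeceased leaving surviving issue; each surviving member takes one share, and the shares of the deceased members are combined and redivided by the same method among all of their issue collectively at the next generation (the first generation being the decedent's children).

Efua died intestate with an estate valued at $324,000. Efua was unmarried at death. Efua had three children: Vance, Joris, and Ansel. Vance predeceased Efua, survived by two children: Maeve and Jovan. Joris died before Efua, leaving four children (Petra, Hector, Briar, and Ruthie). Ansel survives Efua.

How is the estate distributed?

The entire $324,000 passes to the descendants.
That amount ($324,000) is divided at the children's generation into 3 shares of $108,000. Ansel takes $108,000. The 2 shares of the deceased (Vance and Joris) are combined into a pool of $216,000.
That pool ($216,000) is divided at the grandchildren's generation equally among Maeve, Jovan, Petra, Hector, Briar, and Ruthie: $36,000 each.

Maeve: $36,000; Jovan: $36,000; Petra: $36,000; Hector: $36,000; Briar: $36,000; Ruthie: $36,000; Ansel: $108,000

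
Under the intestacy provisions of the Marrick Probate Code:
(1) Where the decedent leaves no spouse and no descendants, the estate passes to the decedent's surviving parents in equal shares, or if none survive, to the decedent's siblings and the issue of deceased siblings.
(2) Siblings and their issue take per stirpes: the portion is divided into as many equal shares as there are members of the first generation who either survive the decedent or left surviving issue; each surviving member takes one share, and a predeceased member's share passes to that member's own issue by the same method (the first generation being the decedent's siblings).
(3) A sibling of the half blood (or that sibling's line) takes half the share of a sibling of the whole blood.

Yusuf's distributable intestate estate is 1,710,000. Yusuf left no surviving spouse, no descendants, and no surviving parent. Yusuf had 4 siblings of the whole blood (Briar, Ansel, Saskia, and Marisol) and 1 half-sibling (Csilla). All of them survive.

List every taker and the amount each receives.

Csilla: 190,000; Briar: 380,000; Ansel: 380,000; Saskia: 380,000; Marisol: 380,000

The entire 1,710,000 passes to the siblings and their issue.
Counting each half-blood sibling's line as half a unit, there are 9/2 units in 1,710,000, so one unit is 380,000. Whole-blood lines (Briar, Ansel, Saskia, and Marisol) take 380,000 each; half-blood lines (Csilla) take 190,000 each.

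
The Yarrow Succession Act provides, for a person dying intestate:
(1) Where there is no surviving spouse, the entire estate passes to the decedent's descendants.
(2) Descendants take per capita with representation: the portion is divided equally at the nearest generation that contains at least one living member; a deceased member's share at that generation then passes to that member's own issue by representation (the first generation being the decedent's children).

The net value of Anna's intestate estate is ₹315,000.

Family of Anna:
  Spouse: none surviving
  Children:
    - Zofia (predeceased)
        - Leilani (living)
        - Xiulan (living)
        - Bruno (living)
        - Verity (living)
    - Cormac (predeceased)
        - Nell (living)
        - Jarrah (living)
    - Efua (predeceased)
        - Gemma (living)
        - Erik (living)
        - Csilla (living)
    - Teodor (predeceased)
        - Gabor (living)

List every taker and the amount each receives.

Leilani: ₹31,500; Xiulan: ₹31,500; Bruno: ₹31,500; Verity: ₹31,500; Nell: ₹31,500; Jarrah: ₹31,500; Gemma: ₹31,500; Erik: ₹31,500; Csilla: ₹31,500; Gabor: ₹31,500

The entire ₹315,000 passes to the descendants.
No child survives, so the initial division is made at the grandchildren's generation.
That amount (₹315,000) is divided into 10 shares of ₹31,500: Leilani, Xiulan, Bruno, Verity, Nell, Jarrah, Gemma, Erik, Csilla, and Gabor each take ₹31,500.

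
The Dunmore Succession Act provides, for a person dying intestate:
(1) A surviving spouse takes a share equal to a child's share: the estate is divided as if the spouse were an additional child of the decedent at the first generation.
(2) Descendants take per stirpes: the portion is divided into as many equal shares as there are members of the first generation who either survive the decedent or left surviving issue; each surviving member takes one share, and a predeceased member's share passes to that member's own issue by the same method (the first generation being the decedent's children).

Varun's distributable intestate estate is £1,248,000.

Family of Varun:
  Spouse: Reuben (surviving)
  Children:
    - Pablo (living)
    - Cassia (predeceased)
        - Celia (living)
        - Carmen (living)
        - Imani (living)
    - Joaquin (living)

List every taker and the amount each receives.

The spouse counts as an additional share at the children's level, so there are 4 primary shares of £312,000. Reuben takes one such share (£312,000).
The children's combined portion (£936,000) is divided into 3 shares of £312,000: Pablo and Joaquin each take £312,000; Cassia's £312,000 share passes to Cassia's issue.
Cassia's share (£312,000) is divided into 3 shares of £104,000: Celia, Carmen, and Imani each take £104,000.

Reuben: £312,000; Pablo: £312,000; Celia: £104,000; Carmen: £104,000; Imani: £104,000; Joaquin: £312,000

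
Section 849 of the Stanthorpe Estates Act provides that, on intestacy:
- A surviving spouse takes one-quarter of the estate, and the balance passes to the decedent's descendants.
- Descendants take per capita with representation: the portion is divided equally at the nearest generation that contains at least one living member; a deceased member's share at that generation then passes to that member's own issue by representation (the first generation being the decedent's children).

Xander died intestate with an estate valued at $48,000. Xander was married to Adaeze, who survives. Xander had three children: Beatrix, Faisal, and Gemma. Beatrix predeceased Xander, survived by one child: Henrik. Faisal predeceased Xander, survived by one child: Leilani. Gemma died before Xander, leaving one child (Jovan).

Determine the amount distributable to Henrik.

Adaeze takes one-quarter of $48,000 = $12,000. The remaining $36,000 passes to the descendants.
No child survives, so the initial division is made at the grandchildren's generation.
The descendants' portion ($36,000) is divided into 3 shares of $12,000: Henrik, Leilani, and Jovan each take $12,000.

Henrik receives $12,000.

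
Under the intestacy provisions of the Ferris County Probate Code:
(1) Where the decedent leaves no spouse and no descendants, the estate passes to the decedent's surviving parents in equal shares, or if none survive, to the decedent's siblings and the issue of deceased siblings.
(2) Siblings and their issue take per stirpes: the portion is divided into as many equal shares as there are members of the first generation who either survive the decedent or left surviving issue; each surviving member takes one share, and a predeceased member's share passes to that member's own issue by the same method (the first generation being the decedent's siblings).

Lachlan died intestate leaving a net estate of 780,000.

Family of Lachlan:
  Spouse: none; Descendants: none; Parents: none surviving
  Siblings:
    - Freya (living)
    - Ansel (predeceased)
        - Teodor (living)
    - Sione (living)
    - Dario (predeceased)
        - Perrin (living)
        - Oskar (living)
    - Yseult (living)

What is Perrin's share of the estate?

Perrin receives 78,000.

The entire 780,000 passes to the siblings and their issue.
That amount (780,000) is divided into 5 shares of 156,000: Freya, Sione, and Yseult each take 156,000; Ansel's 156,000 share passes to Ansel's issue; Dario's 156,000 share passes to Dario's issue.
Ansel's share (156,000) passes entirely to Teodor.
Dario's share (156,000) is divided into 2 shares of 78,000: Perrin and Oskar each take 78,000.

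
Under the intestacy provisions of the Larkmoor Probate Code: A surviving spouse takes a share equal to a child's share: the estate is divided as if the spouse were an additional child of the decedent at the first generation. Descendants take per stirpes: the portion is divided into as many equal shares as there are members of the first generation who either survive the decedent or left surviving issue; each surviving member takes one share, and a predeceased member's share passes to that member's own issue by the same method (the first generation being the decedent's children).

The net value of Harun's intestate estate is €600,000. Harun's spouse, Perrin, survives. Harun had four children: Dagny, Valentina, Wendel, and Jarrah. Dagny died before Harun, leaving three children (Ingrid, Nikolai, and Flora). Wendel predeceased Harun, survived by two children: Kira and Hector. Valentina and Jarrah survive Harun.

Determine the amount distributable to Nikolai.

Nikolai receives €40,000.

The spouse counts as an additional share at the children's level, so there are 5 primary shares of €120,000. Perrin takes one such share (€120,000).
The children's combined portion (€480,000) is divided into 4 shares of €120,000: Valentina and Jarrah each take €120,000; Dagny's €120,000 share passes to Dagny's issue; Wendel's €120,000 share passes to Wendel's issue.
Dagny's share (€120,000) is divided into 3 shares of €40,000: Ingrid, Nikolai, and Flora each take €40,000.
Wendel's share (€120,000) is divided into 2 shares of €60,000: Kira and Hector each take €60,000.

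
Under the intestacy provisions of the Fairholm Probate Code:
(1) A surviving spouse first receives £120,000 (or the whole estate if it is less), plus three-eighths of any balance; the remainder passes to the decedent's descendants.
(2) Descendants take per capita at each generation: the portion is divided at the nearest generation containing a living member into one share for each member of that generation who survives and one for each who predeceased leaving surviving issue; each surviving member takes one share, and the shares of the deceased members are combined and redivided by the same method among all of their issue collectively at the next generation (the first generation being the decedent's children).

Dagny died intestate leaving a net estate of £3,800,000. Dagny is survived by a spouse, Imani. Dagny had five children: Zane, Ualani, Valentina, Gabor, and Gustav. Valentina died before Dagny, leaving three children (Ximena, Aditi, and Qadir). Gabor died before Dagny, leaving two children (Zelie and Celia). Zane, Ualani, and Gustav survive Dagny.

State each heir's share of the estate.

Imani first takes £120,000, leaving a balance of £3,680,000. Imani then takes three-eighths of the balance (£1,380,000), for a total of £1,500,000. The remaining £2,300,000 passes to the descendants.
The descendants' portion (£2,300,000) is divided at the children's generation into 5 shares of £460,000. Zane, Ualani, and Gustav each take £460,000. The 2 shares of the deceased (Valentina and Gabor) are combined into a pool of £920,000.
That pool (£920,000) is divided at the grandchildren's generation equally among Ximena, Aditi, Qadir, Zelie, and Celia: £184,000 each.

Imani: £1,500,000; Zane: £460,000; Ualani: £460,000; Ximena: £184,000; Aditi: £184,000; Qadir: £184,000; Zelie: £184,000; Celia: £184,000; Gustav: £460,000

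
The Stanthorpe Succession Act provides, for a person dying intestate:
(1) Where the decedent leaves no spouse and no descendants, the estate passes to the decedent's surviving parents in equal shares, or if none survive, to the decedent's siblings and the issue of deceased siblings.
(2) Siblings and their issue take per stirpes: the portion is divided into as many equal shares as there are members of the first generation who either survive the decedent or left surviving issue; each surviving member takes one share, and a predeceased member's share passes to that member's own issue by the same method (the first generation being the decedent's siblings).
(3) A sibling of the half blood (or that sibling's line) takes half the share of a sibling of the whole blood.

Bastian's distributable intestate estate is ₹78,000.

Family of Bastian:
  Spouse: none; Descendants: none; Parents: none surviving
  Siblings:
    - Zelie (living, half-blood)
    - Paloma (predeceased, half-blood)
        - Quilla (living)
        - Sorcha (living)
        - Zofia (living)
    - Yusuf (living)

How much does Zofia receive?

Zofia receives ₹6,500.

The entire ₹78,000 passes to the siblings and their issue.
Counting each half-blood sibling's line as half a unit, there are 2 units in ₹78,000, so one unit is ₹39,000. Whole-blood lines (Yusuf) take ₹39,000 each; half-blood lines (Zelie and Paloma) take ₹19,500 each.
Paloma's share (₹19,500) is divided into 3 shares of ₹6,500: Quilla, Sorcha, and Zofia each take ₹6,500.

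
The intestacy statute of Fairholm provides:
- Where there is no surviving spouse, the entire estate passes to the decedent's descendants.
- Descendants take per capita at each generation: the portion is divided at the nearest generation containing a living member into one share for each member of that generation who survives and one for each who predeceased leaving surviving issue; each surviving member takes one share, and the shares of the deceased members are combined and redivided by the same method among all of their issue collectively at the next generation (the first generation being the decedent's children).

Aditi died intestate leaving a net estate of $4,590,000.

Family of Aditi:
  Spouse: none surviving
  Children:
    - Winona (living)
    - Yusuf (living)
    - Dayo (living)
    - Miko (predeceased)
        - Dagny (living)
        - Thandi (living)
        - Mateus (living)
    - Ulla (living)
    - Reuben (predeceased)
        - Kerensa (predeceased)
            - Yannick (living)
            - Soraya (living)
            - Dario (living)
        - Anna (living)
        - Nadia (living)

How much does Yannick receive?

Yannick receives $85,000.

The entire $4,590,000 passes to the descendants.
That amount ($4,590,000) is divided at the children's generation into 6 shares of $765,000. Winona, Yusuf, Dayo, and Ulla each take $765,000. The 2 shares of the deceased (Miko and Reuben) are combined into a pool of $1,530,000.
That pool ($1,530,000) is divided at the grandchildren's generation into 6 shares of $255,000. Dagny, Thandi, Mateus, Anna, and Nadia each take $255,000. The remaining share for the deceased Kerensa ($255,000) is carried to the next generation.
That pool ($255,000) is divided at the great-grandchildren's generation equally among Yannick, Soraya, and Dario: $85,000 each.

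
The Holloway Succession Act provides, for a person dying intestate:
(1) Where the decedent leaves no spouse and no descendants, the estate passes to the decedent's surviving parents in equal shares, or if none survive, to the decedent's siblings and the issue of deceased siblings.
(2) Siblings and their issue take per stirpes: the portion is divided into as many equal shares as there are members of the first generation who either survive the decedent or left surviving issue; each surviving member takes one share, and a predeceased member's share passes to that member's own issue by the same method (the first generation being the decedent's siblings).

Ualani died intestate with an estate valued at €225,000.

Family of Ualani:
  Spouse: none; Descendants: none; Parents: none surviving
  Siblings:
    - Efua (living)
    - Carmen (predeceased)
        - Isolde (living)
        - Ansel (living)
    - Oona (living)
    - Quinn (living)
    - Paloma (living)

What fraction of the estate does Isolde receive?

The entire €225,000 passes to the siblings and their issue.
That amount (€225,000) is divided into 5 shares of €45,000: Efua, Oona, Quinn, and Paloma each take €45,000; Carmen's €45,000 share passes to Carmen's issue.
Carmen's share (€45,000) is divided into 2 shares of €22,500: Isolde and Ansel each take €22,500.

Isolde receives 1/10 of the estate.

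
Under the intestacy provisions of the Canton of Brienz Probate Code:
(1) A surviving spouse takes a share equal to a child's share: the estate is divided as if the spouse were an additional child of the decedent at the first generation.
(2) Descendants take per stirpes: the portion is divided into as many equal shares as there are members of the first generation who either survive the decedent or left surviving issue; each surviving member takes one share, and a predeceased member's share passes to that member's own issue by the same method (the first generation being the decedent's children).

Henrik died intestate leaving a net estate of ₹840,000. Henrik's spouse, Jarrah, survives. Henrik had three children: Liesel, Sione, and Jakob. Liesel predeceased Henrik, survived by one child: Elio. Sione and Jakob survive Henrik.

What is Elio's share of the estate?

Elio receives ₹210,000.

The spouse counts as an additional share at the children's level, so there are 4 primary shares of ₹210,000. Jarrah takes one such share (₹210,000).
The children's combined portion (₹630,000) is divided into 3 shares of ₹210,000: Sione and Jakob each take ₹210,000; Liesel's ₹210,000 share passes to Liesel's issue.
Liesel's share (₹210,000) passes entirely to Elio.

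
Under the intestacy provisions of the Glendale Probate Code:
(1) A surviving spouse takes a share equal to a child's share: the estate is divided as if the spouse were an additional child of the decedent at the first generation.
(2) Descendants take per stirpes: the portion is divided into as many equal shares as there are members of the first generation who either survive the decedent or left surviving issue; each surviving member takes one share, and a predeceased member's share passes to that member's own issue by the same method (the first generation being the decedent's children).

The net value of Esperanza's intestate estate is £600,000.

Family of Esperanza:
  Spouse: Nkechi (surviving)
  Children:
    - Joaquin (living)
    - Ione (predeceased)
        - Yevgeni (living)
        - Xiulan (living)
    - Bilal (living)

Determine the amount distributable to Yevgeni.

Yevgeni receives £75,000.

The spouse counts as an additional share at the children's level, so there are 4 primary shares of £150,000. Nkechi takes one such share (£150,000).
The children's combined portion (£450,000) is divided into 3 shares of £150,000: Joaquin and Bilal each take £150,000; Ione's £150,000 share passes to Ione's issue.
Ione's share (£150,000) is divided into 2 shares of £75,000: Yevgeni and Xiulan each take £75,000.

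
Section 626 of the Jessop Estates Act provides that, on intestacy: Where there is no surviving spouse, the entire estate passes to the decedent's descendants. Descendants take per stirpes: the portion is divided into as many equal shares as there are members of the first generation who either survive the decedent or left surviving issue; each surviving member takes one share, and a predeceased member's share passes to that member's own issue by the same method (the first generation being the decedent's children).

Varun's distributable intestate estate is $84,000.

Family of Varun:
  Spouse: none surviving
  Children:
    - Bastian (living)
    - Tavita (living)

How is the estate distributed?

The entire $84,000 passes to the descendants.
That amount ($84,000) is divided into 2 shares of $42,000: Bastian and Tavita each take $42,000.

Bastian: $42,000; Tavita: $42,000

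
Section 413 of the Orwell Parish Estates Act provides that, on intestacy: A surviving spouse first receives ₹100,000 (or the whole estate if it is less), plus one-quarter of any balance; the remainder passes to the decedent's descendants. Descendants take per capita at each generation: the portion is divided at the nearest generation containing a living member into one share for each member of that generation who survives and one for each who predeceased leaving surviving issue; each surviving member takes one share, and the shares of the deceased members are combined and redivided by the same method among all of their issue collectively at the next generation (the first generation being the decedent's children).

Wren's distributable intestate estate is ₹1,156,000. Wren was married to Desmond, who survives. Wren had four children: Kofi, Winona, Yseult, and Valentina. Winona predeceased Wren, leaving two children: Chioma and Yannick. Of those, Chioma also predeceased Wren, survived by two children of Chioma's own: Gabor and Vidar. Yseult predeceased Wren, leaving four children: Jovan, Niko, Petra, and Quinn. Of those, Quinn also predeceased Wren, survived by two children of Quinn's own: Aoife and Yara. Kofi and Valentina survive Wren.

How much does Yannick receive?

Yannick receives ₹66,000.

Desmond first takes ₹100,000, leaving a balance of ₹1,056,000. Desmond then takes one-quarter of the balance (₹264,000), for a total of ₹364,000. The remaining ₹792,000 passes to the descendants.
The descendants' portion (₹792,000) is divided at the children's generation into 4 shares of ₹198,000. Kofi and Valentina each take ₹198,000. The 2 shares of the deceased (Winona and Yseult) are combined into a pool of ₹396,000.
That pool (₹396,000) is divided at the grandchildren's generation into 6 shares of ₹66,000. Yannick, Jovan, Niko, and Petra each take ₹66,000. The 2 shares of the deceased (Chioma and Quinn) are combined into a pool of ₹132,000.
That pool (₹132,000) is divided at the great-grandchildren's generation equally among Gabor, Vidar, Aoife, and Yara: ₹33,000 each.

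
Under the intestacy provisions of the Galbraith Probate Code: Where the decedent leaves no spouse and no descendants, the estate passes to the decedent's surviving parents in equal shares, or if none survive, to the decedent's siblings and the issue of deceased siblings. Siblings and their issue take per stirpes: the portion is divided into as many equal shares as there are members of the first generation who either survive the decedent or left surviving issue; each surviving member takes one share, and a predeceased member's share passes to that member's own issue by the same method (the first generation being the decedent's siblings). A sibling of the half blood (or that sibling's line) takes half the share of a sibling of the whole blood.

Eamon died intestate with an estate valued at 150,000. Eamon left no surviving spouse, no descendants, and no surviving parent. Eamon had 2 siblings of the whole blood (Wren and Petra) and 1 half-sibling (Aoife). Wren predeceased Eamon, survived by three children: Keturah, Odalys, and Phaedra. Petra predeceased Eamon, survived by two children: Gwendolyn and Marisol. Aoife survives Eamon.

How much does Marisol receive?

The entire 150,000 passes to the siblings and their issue.
Counting each half-blood sibling's line as half a unit, there are 5/2 units in 150,000, so one unit is 60,000. Whole-blood lines (Wren and Petra) take 60,000 each; half-blood lines (Aoife) take 30,000 each.
Wren's share (60,000) is divided into 3 shares of 20,000: Keturah, Odalys, and Phaedra each take 20,000.
Petra's share (60,000) is divided into 2 shares of 30,000: Gwendolyn and Marisol each take 30,000.

Marisol receives 30,000.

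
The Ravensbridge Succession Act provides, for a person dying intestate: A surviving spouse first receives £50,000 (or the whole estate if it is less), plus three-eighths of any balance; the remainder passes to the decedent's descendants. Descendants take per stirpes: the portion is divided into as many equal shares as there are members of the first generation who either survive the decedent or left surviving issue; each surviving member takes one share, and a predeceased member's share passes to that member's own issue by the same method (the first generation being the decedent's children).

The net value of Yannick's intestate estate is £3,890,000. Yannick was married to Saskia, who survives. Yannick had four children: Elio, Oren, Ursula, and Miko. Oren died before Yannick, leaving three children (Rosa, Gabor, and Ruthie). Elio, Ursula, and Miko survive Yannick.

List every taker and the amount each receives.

Saskia first takes £50,000, leaving a balance of £3,840,000. Saskia then takes three-eighths of the balance (£1,440,000), for a total of £1,490,000. The remaining £2,400,000 passes to the descendants.
The descendants' portion (£2,400,000) is divided into 4 shares of £600,000: Elio, Ursula, and Miko each take £600,000; Oren's £600,000 share passes to Oren's issue.
Oren's share (£600,000) is divided into 3 shares of £200,000: Rosa, Gabor, and Ruthie each take £200,000.

Saskia: £1,490,000; Elio: £600,000; Rosa: £200,000; Gabor: £200,000; Ruthie: £200,000; Ursula: £600,000; Miko: £600,000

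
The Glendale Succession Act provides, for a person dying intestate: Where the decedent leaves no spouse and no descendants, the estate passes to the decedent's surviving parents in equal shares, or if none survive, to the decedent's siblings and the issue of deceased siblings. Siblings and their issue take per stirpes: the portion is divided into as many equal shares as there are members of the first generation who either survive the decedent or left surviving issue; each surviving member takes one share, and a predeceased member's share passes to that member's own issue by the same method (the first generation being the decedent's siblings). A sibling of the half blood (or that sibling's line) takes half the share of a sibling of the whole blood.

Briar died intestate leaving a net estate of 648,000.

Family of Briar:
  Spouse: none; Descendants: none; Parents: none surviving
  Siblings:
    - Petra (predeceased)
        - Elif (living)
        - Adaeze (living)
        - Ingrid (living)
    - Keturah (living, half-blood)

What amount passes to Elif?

Elif receives 144,000.

The entire 648,000 passes to the siblings and their issue.
Counting each half-blood sibling's line as half a unit, there are 3/2 units in 648,000, so one unit is 432,000. Whole-blood lines (Petra) take 432,000 each; half-blood lines (Keturah) take 216,000 each.
Petra's share (432,000) is divided into 3 shares of 144,000: Elif, Adaeze, and Ingrid each take 144,000.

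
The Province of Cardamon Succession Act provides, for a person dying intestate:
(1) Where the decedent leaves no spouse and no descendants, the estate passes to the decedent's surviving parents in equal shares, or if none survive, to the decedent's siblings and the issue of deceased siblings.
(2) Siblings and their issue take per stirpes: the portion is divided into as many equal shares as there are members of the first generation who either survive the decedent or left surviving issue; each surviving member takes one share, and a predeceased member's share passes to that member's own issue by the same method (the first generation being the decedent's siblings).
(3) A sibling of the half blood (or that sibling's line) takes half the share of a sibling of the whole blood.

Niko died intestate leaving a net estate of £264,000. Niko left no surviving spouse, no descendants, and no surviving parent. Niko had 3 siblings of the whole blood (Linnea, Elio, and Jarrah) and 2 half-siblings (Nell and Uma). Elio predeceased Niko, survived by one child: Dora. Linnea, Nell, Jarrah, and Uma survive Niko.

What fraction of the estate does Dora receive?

The entire £264,000 passes to the siblings and their issue.
Counting each half-blood sibling's line as half a unit, there are 4 units in £264,000, so one unit is £66,000. Whole-blood lines (Linnea, Elio, and Jarrah) take £66,000 each; half-blood lines (Nell and Uma) take £33,000 each.
Elio's share (£66,000) passes entirely to Dora.

Dora receives 1/4 of the estate.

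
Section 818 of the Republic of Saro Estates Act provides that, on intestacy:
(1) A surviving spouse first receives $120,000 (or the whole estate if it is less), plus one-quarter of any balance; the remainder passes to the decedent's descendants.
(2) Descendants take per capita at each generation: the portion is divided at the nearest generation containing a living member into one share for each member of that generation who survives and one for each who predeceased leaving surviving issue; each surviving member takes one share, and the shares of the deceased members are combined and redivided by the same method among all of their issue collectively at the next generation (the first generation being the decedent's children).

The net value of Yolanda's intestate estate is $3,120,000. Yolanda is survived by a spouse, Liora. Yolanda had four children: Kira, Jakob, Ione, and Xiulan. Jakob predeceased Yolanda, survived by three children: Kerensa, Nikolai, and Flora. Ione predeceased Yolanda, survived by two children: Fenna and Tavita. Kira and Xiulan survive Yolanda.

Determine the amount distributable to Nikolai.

Nikolai receives $225,000.

Liora first takes $120,000, leaving a balance of $3,000,000. Liora then takes one-quarter of the balance ($750,000), for a total of $870,000. The remaining $2,250,000 passes to the descendants.
The descendants' portion ($2,250,000) is divided at the children's generation into 4 shares of $562,500. Kira and Xiulan each take $562,500. The 2 shares of the deceased (Jakob and Ione) are combined into a pool of $1,125,000.
That pool ($1,125,000) is divided at the grandchildren's generation equally among Kerensa, Nikolai, Flora, Fenna, and Tavita: $225,000 each.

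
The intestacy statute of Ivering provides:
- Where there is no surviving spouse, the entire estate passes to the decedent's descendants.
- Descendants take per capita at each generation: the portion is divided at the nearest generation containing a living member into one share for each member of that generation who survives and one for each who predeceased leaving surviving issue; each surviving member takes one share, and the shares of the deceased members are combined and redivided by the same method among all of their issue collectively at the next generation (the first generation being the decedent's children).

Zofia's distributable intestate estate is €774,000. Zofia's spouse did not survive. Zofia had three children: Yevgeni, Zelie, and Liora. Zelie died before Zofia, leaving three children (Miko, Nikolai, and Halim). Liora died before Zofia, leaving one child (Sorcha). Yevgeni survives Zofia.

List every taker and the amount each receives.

Yevgeni: €258,000; Miko: €129,000; Nikolai: €129,000; Halim: €129,000; Sorcha: €129,000

The entire €774,000 passes to the descendants.
That amount (€774,000) is divided at the children's generation into 3 shares of €258,000. Yevgeni takes €258,000. The 2 shares of the deceased (Zelie and Liora) are combined into a pool of €516,000.
That pool (€516,000) is divided at the grandchildren's generation equally among Miko, Nikolai, Halim, and Sorcha: €129,000 each.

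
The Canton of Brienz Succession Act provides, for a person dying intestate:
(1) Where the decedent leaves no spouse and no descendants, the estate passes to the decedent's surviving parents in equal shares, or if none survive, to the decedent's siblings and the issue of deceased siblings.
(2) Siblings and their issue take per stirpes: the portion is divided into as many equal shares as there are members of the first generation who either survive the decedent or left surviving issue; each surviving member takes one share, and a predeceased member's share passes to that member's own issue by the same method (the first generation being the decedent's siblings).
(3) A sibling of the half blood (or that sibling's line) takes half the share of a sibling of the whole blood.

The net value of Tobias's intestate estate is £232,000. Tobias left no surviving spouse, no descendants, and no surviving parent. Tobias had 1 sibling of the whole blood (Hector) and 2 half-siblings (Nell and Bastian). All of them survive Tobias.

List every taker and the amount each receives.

Hector: £116,000; Nell: £58,000; Bastian: £58,000

The entire £232,000 passes to the siblings and their issue.
Counting each half-blood sibling's line as half a unit, there are 2 units in £232,000, so one unit is £116,000. Whole-blood lines (Hector) take £116,000 each; half-blood lines (Nell and Bastian) take £58,000 each.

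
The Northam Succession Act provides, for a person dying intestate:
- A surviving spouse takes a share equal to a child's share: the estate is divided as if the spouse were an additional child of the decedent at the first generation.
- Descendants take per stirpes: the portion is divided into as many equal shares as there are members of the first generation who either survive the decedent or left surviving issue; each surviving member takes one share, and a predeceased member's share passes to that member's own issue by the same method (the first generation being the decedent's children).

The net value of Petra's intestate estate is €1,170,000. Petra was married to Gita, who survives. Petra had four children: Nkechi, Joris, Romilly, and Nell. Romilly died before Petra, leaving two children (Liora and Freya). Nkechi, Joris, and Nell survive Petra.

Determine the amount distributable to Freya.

Freya receives €117,000.

The spouse counts as an additional share at the children's level, so there are 5 primary shares of €234,000. Gita takes one such share (€234,000).
The children's combined portion (€936,000) is divided into 4 shares of €234,000: Nkechi, Joris, and Nell each take €234,000; Romilly's €234,000 share passes to Romilly's issue.
Romilly's share (€234,000) is divided into 2 shares of €117,000: Liora and Freya each take €117,000.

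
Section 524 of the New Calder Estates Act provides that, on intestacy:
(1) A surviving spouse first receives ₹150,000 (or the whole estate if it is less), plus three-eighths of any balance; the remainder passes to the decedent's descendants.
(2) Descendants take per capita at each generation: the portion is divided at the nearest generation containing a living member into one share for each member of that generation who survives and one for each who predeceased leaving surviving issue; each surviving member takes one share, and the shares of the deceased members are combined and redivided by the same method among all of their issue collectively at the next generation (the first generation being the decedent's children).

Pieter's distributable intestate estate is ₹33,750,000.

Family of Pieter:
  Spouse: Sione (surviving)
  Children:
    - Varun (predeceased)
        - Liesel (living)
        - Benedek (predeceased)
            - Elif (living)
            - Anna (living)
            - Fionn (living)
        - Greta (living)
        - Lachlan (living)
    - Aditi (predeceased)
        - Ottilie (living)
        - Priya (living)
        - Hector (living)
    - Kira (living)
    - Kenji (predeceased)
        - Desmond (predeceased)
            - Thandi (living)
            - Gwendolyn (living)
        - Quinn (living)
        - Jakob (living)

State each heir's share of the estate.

Sione first takes ₹150,000, leaving a balance of ₹33,600,000. Sione then takes three-eighths of the balance (₹12,600,000), for a total of ₹12,750,000. The remaining ₹21,000,000 passes to the descendants.
The descendants' portion (₹21,000,000) is divided at the children's generation into 4 shares of ₹5,250,000. Kira takes ₹5,250,000. The 3 shares of the deceased (Varun, Aditi, and Kenji) are combined into a pool of ₹15,750,000.
That pool (₹15,750,000) is divided at the grandchildren's generation into 10 shares of ₹1,575,000. Liesel, Greta, Lachlan, Ottilie, Priya, Hector, Quinn, and Jakob each take ₹1,575,000. The 2 shares of the deceased (Benedek and Desmond) are combined into a pool of ₹3,150,000.
That pool (₹3,150,000) is divided at the great-grandchildren's generation equally among Elif, Anna, Fionn, Thandi, and Gwendolyn: ₹630,000 each.

Sione: ₹12,750,000; Liesel: ₹1,575,000; Elif: ₹630,000; Anna: ₹630,000; Fionn: ₹630,000; Greta: ₹1,575,000; Lachlan: ₹1,575,000; Ottilie: ₹1,575,000; Priya: ₹1,575,000; Hector: ₹1,575,000; Kira: ₹5,250,000; Thandi: ₹630,000; Gwendolyn: ₹630,000; Quinn: ₹1,575,000; Jakob: ₹1,575,000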